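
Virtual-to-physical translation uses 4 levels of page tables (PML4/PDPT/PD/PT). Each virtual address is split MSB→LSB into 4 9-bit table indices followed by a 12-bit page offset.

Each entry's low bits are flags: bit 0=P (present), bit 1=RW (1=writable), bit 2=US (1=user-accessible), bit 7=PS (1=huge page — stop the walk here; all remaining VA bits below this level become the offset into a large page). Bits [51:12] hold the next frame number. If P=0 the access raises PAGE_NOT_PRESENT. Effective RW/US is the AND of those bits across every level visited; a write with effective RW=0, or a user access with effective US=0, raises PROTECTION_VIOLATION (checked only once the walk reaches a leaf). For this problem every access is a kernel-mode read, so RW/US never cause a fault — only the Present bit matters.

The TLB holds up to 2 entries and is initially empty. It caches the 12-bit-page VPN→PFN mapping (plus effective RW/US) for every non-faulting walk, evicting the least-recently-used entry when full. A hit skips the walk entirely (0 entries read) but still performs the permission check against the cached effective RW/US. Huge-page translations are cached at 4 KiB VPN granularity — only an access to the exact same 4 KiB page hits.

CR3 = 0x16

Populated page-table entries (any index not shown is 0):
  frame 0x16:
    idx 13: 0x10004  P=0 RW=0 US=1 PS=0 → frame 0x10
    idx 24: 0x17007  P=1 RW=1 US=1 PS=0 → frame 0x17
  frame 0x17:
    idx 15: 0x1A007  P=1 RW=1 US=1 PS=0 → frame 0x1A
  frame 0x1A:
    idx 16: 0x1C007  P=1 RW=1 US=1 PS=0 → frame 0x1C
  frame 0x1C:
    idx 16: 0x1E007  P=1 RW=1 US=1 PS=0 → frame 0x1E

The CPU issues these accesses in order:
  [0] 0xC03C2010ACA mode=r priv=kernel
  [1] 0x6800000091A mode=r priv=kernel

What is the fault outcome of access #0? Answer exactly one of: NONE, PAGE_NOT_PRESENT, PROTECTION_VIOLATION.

Per-access translation:
#0 VA=0xC03C2010ACA (r,kernel):
  [0] read 0x16 idx=24: raw=0x17007 flags P=1 W=1 U=1 S=0
  [1] read 0x17 idx=15: raw=0x1A007 flags P=1 W=1 U=1 S=0
  [2] read 0x1A idx=16: raw=0x1C007 flags P=1 W=1 U=1 S=0
  [3] read 0x1C idx=16: raw=0x1E007 flags P=1 W=1 U=1 S=0
  ✓ 0x1EACA  — 4 lookups
#1 VA=0x6800000091A (r,kernel):
  [0] read 0x16 idx=13: raw=0x10004 flags P=0 W=0 U=1 S=0
  ⇒ fault: PAGE_NOT_PRESENT  — 1 lookups

Access #0 fault: NONE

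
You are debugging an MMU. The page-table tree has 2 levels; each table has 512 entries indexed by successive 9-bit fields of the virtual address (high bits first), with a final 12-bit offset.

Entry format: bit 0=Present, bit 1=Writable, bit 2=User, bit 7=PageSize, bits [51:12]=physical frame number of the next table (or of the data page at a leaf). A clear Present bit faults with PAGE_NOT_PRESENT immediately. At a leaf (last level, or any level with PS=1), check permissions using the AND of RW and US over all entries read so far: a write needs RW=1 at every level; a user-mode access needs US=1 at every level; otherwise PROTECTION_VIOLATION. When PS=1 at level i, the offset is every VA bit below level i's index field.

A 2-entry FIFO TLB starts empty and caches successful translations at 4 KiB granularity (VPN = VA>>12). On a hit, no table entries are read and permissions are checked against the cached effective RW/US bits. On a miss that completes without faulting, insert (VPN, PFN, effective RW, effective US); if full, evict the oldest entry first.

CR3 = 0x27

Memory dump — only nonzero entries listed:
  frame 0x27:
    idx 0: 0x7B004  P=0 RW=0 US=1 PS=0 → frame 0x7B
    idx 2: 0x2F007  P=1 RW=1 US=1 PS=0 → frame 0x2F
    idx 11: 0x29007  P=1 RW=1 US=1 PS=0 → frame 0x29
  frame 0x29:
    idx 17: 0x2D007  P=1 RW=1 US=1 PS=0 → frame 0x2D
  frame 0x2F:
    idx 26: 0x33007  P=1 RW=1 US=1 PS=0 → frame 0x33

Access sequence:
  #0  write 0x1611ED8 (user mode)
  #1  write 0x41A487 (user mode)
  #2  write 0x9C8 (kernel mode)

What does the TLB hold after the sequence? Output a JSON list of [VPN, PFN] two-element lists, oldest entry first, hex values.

Per-access translation:
#0 VA=0x1611ED8 (w,user):
  [0] read 0x27 idx=11: raw=0x29007 flags P=1 W=1 U=1 S=0
  [1] read 0x29 idx=17: raw=0x2D007 flags P=1 W=1 U=1 S=0
  → PA=0x2DED8  (2 entries read)
#1 VA=0x41A487 (w,user):
  [0] read 0x27 idx=2: raw=0x2F007 flags P=1 W=1 U=1 S=0
  [1] read 0x2F idx=26: raw=0x33007 flags P=1 W=1 U=1 S=0
  → PA=0x33487  (2 entries read)
#2 VA=0x9C8 (w,kernel):
  [0] read 0x27 idx=0: raw=0x7B004 flags P=0 W=0 U=1 S=0
  ⇒ fault: PAGE_NOT_PRESENT  — 1 lookups

TLB: [["0x1611", "0x2D"], ["0x41A", "0x33"]]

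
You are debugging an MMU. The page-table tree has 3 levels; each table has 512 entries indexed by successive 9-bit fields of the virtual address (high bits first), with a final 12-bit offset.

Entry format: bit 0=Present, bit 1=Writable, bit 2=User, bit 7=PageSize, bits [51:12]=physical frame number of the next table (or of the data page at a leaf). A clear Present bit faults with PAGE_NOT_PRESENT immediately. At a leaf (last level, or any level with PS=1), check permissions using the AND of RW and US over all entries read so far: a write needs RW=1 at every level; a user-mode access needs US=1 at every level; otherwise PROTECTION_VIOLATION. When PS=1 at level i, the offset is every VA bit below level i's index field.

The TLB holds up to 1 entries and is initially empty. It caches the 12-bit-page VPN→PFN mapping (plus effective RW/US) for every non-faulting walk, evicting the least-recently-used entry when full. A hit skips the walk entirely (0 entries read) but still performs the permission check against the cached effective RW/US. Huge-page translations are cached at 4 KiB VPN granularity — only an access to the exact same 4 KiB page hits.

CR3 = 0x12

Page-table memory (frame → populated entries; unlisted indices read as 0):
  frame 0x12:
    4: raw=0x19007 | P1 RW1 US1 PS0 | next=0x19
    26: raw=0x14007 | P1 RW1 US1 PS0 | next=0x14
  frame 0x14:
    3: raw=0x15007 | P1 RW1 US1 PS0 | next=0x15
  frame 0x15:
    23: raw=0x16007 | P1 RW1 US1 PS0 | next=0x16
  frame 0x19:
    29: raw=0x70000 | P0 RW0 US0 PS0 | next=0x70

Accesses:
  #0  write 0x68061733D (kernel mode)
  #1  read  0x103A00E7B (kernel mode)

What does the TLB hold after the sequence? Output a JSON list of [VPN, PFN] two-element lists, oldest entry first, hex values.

Trace:
#0 VA=0x68061733D (w,kernel):
  lvl0: tbl 0x12, slot 26 ⇒ 0x14007 (P1/RW1/US1/PS0)
  lvl1: tbl 0x14, slot 3 ⇒ 0x15007 (P1/RW1/US1/PS0)
  lvl2: tbl 0x15, slot 23 ⇒ 0x16007 (P1/RW1/US1/PS0)
  ⇒ phys 0x1633D  [3 reads]
#1 VA=0x103A00E7B (r,kernel):
  lvl0: tbl 0x12, slot 4 ⇒ 0x19007 (P1/RW1/US1/PS0)
  lvl1: tbl 0x19, slot 29 ⇒ 0x70000 (P0/RW0/US0/PS0)
  ⇒ fault: PAGE_NOT_PRESENT  — 2 lookups

TLB: [["0x680617", "0x16"]]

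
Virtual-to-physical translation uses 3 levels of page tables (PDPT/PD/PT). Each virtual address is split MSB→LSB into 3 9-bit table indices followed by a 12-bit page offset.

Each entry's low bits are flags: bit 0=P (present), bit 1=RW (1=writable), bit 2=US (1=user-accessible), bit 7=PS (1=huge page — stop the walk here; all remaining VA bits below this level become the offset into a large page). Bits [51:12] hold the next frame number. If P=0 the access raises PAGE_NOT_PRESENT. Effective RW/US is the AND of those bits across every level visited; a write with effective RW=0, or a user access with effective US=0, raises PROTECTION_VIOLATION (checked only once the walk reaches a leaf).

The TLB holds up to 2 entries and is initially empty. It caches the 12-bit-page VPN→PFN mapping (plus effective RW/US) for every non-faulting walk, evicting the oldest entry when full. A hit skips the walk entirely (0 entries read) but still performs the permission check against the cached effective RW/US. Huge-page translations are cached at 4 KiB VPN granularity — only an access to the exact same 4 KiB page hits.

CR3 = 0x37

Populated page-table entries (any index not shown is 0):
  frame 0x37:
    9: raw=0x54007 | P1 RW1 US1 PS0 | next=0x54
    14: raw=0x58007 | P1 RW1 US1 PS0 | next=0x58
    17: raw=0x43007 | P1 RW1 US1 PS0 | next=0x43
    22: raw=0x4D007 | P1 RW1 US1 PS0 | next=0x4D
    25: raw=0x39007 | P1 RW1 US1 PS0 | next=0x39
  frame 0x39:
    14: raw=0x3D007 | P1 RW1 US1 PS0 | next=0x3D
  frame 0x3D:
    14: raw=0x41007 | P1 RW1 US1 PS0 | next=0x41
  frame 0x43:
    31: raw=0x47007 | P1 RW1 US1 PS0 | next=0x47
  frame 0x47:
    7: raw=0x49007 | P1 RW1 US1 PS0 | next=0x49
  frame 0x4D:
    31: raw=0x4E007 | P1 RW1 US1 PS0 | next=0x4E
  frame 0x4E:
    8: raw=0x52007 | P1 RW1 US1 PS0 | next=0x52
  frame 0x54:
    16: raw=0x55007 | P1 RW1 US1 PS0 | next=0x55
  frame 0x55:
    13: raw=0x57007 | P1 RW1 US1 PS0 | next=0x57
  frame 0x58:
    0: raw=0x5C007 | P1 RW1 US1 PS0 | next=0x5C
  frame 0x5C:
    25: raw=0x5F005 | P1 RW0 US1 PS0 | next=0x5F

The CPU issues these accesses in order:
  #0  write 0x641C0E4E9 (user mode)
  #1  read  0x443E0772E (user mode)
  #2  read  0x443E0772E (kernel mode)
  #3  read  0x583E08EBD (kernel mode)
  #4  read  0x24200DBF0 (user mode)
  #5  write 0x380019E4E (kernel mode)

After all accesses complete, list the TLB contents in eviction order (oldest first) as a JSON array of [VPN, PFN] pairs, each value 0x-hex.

Trace:
#0 VA=0x641C0E4E9 (w,user):
  [0] read 0x37 idx=25: raw=0x39007 flags P=1 W=1 U=1 S=0
  [1] read 0x39 idx=14: raw=0x3D007 flags P=1 W=1 U=1 S=0
  [2] read 0x3D idx=14: raw=0x41007 flags P=1 W=1 U=1 S=0
  ✓ 0x414E9  — 3 lookups
#1 VA=0x443E0772E (r,user):
  [0] read 0x37 idx=17: raw=0x43007 flags P=1 W=1 U=1 S=0
  [1] read 0x43 idx=31: raw=0x47007 flags P=1 W=1 U=1 S=0
  [2] read 0x47 idx=7: raw=0x49007 flags P=1 W=1 U=1 S=0
  ✓ 0x4972E  — 3 lookups
#2 VA=0x443E0772E (r,kernel):
  TLB hit vpn=0x443E07 → PA=0x4972E
#3 VA=0x583E08EBD (r,kernel):
  [0] read 0x37 idx=22: raw=0x4D007 flags P=1 W=1 U=1 S=0
  [1] read 0x4D idx=31: raw=0x4E007 flags P=1 W=1 U=1 S=0
  [2] read 0x4E idx=8: raw=0x52007 flags P=1 W=1 U=1 S=0
  ✓ 0x52EBD  — 3 lookups
#4 VA=0x24200DBF0 (r,user):
  [0] read 0x37 idx=9: raw=0x54007 flags P=1 W=1 U=1 S=0
  [1] read 0x54 idx=16: raw=0x55007 flags P=1 W=1 U=1 S=0
  [2] read 0x55 idx=13: raw=0x57007 flags P=1 W=1 U=1 S=0
  ✓ 0x57BF0  — 3 lookups
#5 VA=0x380019E4E (w,kernel):
  [0] read 0x37 idx=14: raw=0x58007 flags P=1 W=1 U=1 S=0
  [1] read 0x58 idx=0: raw=0x5C007 flags P=1 W=1 U=1 S=0
  [2] read 0x5C idx=25: raw=0x5F005 flags P=1 W=0 U=1 S=0
  ⇒ fault: PROTECTION_VIOLATION  — 3 lookups

TLB: [["0x583E08", "0x52"], ["0x24200D", "0x57"]]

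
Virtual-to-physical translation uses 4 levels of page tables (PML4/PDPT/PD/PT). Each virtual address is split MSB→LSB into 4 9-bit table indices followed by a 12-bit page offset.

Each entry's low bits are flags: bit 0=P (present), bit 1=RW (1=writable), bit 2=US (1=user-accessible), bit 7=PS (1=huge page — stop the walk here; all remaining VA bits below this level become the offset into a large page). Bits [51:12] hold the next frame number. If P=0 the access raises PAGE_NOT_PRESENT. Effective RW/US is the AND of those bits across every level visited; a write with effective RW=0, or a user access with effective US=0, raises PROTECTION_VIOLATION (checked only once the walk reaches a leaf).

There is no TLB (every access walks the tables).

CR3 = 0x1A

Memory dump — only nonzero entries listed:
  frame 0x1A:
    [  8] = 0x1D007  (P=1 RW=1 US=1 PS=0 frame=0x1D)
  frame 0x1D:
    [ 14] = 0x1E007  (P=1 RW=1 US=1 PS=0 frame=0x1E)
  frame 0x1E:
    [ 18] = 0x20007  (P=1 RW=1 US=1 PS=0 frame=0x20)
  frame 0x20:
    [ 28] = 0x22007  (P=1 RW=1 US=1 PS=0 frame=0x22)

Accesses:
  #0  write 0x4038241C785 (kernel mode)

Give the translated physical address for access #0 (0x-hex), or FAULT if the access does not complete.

Per-access translation:
#0 VA=0x4038241C785 (w,kernel):
  [0] read 0x1A idx=8: raw=0x1D007 flags P=1 W=1 U=1 S=0
  [1] read 0x1D idx=14: raw=0x1E007 flags P=1 W=1 U=1 S=0
  [2] read 0x1E idx=18: raw=0x20007 flags P=1 W=1 U=1 S=0
  [3] read 0x20 idx=28: raw=0x22007 flags P=1 W=1 U=1 S=0
  → PA=0x22785  (4 entries read)

Access #0 PA: 0x22785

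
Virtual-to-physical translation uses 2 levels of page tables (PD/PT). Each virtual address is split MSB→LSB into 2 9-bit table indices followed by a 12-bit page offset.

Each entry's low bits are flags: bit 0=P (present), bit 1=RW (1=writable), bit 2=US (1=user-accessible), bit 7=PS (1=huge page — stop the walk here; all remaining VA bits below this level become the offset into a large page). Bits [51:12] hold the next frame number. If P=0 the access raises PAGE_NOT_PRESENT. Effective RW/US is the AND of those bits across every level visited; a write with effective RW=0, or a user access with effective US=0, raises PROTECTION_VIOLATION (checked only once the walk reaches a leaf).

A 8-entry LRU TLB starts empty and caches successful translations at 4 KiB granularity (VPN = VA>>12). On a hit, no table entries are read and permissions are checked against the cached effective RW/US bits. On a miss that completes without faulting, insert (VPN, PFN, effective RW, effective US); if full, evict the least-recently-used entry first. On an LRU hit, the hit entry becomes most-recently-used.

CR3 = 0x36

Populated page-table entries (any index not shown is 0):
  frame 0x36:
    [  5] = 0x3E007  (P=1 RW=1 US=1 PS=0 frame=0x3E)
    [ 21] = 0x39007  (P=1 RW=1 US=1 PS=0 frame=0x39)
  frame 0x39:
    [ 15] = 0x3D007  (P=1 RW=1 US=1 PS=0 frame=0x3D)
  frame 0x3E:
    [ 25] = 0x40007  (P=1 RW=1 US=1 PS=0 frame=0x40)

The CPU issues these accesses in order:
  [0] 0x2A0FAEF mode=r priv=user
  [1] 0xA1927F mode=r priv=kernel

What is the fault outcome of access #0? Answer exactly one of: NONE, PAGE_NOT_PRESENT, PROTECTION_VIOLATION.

Walk each access:
#0 VA=0x2A0FAEF (r,user):
  L0: frame=0x36 idx=21 entry=0x39007 [P=1 RW=1 US=1 PS=0]
  L1: frame=0x39 idx=15 entry=0x3D007 [P=1 RW=1 US=1 PS=0]
  ✓ 0x3DAEF  — 2 lookups
#1 VA=0xA1927F (r,kernel):
  L0: frame=0x36 idx=5 entry=0x3E007 [P=1 RW=1 US=1 PS=0]
  L1: frame=0x3E idx=25 entry=0x40007 [P=1 RW=1 US=1 PS=0]
  ✓ 0x4027F  — 2 lookups

Access #0 fault: NONE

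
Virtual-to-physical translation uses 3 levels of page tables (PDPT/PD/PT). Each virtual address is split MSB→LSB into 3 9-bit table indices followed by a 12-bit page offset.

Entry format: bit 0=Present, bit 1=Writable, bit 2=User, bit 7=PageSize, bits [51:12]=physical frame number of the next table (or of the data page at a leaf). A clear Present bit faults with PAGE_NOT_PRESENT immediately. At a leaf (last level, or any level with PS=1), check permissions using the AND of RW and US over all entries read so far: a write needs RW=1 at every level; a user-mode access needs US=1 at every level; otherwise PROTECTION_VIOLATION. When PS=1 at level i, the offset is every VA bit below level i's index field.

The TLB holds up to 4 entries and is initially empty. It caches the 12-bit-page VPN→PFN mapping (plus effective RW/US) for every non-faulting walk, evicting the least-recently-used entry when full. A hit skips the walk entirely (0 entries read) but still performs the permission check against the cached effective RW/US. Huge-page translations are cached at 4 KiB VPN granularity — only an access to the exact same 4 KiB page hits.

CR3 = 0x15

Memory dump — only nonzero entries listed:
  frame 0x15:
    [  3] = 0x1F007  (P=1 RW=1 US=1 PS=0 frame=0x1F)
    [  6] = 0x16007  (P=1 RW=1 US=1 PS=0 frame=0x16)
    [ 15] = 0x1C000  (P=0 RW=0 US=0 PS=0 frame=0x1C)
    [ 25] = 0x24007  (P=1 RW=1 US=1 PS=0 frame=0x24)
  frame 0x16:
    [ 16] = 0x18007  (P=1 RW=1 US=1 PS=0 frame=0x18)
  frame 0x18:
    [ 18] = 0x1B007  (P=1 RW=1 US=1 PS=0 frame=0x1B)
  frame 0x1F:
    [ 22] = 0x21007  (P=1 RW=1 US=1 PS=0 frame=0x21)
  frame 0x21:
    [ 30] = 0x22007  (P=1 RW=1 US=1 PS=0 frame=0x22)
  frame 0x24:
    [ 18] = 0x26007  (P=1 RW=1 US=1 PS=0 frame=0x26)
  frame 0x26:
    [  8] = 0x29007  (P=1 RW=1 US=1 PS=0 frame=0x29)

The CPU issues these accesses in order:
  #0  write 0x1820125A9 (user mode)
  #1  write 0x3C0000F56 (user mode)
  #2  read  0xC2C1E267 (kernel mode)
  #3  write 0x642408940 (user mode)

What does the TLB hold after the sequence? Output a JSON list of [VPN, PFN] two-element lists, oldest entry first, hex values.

Trace:
#0 VA=0x1820125A9 (w,user):
  L0: frame=0x15 idx=6 entry=0x16007 [P=1 RW=1 US=1 PS=0]
  L1: frame=0x16 idx=16 entry=0x18007 [P=1 RW=1 US=1 PS=0]
  L2: frame=0x18 idx=18 entry=0x1B007 [P=1 RW=1 US=1 PS=0]
  ⇒ phys 0x1B5A9  [3 reads]
#1 VA=0x3C0000F56 (w,user):
  L0: frame=0x15 idx=15 entry=0x1C000 [P=0 RW=0 US=0 PS=0]
  → PAGE_NOT_PRESENT  (1 entries read)
#2 VA=0xC2C1E267 (r,kernel):
  L0: frame=0x15 idx=3 entry=0x1F007 [P=1 RW=1 US=1 PS=0]
  L1: frame=0x1F idx=22 entry=0x21007 [P=1 RW=1 US=1 PS=0]
  L2: frame=0x21 idx=30 entry=0x22007 [P=1 RW=1 US=1 PS=0]
  ⇒ phys 0x22267  [3 reads]
#3 VA=0x642408940 (w,user):
  L0: frame=0x15 idx=25 entry=0x24007 [P=1 RW=1 US=1 PS=0]
  L1: frame=0x24 idx=18 entry=0x26007 [P=1 RW=1 US=1 PS=0]
  L2: frame=0x26 idx=8 entry=0x29007 [P=1 RW=1 US=1 PS=0]
  ⇒ phys 0x29940  [3 reads]

TLB: [["0x182012", "0x1B"], ["0xC2C1E", "0x22"], ["0x642408", "0x29"]]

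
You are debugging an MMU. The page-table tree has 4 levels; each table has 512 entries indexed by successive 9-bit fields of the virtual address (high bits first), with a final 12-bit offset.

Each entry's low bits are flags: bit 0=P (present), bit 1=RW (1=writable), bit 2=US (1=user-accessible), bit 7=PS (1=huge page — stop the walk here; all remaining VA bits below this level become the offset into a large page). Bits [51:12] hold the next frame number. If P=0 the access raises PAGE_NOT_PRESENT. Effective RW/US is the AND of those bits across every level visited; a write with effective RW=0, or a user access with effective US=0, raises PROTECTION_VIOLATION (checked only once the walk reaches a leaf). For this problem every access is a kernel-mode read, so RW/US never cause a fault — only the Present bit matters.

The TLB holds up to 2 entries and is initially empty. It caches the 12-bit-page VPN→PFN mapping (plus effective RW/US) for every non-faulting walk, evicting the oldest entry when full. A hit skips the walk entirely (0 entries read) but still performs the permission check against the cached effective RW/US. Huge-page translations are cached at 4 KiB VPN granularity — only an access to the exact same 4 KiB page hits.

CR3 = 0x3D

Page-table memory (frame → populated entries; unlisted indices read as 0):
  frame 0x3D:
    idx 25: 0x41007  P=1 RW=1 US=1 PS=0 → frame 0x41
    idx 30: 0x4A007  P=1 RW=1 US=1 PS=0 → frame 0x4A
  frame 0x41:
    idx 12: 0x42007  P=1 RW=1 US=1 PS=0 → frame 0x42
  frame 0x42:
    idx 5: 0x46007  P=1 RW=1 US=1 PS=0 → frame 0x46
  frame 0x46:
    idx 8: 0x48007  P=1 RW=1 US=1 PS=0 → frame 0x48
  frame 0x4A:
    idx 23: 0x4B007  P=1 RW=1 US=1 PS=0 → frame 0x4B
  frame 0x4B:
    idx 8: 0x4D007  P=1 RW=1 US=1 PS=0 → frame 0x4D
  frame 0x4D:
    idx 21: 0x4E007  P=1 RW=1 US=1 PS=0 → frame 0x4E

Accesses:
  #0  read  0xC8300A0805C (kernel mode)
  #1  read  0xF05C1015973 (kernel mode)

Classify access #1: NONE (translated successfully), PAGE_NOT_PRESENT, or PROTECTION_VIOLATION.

Per-access translation:
#0 VA=0xC8300A0805C (r,kernel):
  lvl0: tbl 0x3D, slot 25 ⇒ 0x41007 (P1/RW1/US1/PS0)
  lvl1: tbl 0x41, slot 12 ⇒ 0x42007 (P1/RW1/US1/PS0)
  lvl2: tbl 0x42, slot 5 ⇒ 0x46007 (P1/RW1/US1/PS0)
  lvl3: tbl 0x46, slot 8 ⇒ 0x48007 (P1/RW1/US1/PS0)
  ✓ 0x4805C  — 4 lookups
#1 VA=0xF05C1015973 (r,kernel):
  lvl0: tbl 0x3D, slot 30 ⇒ 0x4A007 (P1/RW1/US1/PS0)
  lvl1: tbl 0x4A, slot 23 ⇒ 0x4B007 (P1/RW1/US1/PS0)
  lvl2: tbl 0x4B, slot 8 ⇒ 0x4D007 (P1/RW1/US1/PS0)
  lvl3: tbl 0x4D, slot 21 ⇒ 0x4E007 (P1/RW1/US1/PS0)
  ✓ 0x4E973  — 4 lookups

Access #1 fault: NONE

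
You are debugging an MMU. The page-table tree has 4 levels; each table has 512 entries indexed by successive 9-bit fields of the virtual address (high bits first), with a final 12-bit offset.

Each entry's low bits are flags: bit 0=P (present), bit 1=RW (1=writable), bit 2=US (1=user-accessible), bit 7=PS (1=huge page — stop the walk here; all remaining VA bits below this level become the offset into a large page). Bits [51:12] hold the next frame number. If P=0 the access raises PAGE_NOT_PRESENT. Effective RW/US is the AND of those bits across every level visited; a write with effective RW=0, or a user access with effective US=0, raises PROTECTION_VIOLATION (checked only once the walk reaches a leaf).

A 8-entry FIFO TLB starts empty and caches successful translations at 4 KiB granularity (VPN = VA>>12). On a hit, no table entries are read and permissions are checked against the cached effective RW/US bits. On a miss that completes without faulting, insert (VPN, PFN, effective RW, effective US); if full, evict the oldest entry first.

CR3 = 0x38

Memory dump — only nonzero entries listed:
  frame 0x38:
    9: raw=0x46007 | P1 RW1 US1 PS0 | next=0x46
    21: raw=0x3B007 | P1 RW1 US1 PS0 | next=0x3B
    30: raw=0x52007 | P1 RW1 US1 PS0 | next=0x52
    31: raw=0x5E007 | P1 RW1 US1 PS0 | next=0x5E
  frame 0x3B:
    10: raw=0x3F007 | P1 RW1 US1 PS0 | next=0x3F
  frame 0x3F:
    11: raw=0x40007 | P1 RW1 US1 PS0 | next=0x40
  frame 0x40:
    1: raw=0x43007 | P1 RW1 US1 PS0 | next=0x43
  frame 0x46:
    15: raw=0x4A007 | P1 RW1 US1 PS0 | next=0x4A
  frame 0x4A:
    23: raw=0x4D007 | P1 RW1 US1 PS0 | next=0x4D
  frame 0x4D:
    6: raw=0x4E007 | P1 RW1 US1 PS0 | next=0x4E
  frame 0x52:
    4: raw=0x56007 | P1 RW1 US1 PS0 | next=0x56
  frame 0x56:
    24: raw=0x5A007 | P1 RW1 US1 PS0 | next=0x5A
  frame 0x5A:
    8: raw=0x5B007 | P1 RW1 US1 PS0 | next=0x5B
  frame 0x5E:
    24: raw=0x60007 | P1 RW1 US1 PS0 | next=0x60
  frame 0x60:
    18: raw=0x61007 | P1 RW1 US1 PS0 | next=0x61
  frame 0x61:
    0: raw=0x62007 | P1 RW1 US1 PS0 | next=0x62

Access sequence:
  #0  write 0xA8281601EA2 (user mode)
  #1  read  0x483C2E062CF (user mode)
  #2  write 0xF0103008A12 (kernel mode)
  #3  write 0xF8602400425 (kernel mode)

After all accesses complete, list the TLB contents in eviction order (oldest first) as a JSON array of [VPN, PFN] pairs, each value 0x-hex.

Trace:
#0 VA=0xA8281601EA2 (w,user):
  L0: frame=0x38 idx=21 entry=0x3B007 [P=1 RW=1 US=1 PS=0]
  L1: frame=0x3B idx=10 entry=0x3F007 [P=1 RW=1 US=1 PS=0]
  L2: frame=0x3F idx=11 entry=0x40007 [P=1 RW=1 US=1 PS=0]
  L3: frame=0x40 idx=1 entry=0x43007 [P=1 RW=1 US=1 PS=0]
  ⇒ phys 0x43EA2  [4 reads]
#1 VA=0x483C2E062CF (r,user):
  L0: frame=0x38 idx=9 entry=0x46007 [P=1 RW=1 US=1 PS=0]
  L1: frame=0x46 idx=15 entry=0x4A007 [P=1 RW=1 US=1 PS=0]
  L2: frame=0x4A idx=23 entry=0x4D007 [P=1 RW=1 US=1 PS=0]
  L3: frame=0x4D idx=6 entry=0x4E007 [P=1 RW=1 US=1 PS=0]
  ⇒ phys 0x4E2CF  [4 reads]
#2 VA=0xF0103008A12 (w,kernel):
  L0: frame=0x38 idx=30 entry=0x52007 [P=1 RW=1 US=1 PS=0]
  L1: frame=0x52 idx=4 entry=0x56007 [P=1 RW=1 US=1 PS=0]
  L2: frame=0x56 idx=24 entry=0x5A007 [P=1 RW=1 US=1 PS=0]
  L3: frame=0x5A idx=8 entry=0x5B007 [P=1 RW=1 US=1 PS=0]
  ⇒ phys 0x5BA12  [4 reads]
#3 VA=0xF8602400425 (w,kernel):
  L0: frame=0x38 idx=31 entry=0x5E007 [P=1 RW=1 US=1 PS=0]
  L1: frame=0x5E idx=24 entry=0x60007 [P=1 RW=1 US=1 PS=0]
  L2: frame=0x60 idx=18 entry=0x61007 [P=1 RW=1 US=1 PS=0]
  L3: frame=0x61 idx=0 entry=0x62007 [P=1 RW=1 US=1 PS=0]
  ⇒ phys 0x62425  [4 reads]

TLB: [["0xA8281601", "0x43"], ["0x483C2E06", "0x4E"], ["0xF0103008", "0x5B"], ["0xF8602400", "0x62"]]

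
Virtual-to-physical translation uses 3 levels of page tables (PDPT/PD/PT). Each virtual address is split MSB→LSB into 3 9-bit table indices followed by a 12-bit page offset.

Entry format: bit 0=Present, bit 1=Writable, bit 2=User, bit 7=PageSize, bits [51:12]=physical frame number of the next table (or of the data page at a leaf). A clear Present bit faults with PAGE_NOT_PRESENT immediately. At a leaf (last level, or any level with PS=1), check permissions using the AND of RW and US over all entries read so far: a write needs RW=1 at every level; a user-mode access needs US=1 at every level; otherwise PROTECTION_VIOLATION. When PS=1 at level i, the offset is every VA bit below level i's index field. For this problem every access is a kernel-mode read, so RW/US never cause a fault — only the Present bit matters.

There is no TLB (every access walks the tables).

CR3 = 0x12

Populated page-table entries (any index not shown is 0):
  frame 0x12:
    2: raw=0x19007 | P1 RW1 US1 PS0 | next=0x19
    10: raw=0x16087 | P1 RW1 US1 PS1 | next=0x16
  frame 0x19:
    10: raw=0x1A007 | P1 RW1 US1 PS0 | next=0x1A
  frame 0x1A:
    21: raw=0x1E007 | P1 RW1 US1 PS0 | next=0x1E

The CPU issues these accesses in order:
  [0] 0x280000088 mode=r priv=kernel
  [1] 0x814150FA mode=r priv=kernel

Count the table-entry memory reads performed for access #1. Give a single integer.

Trace:
#0 VA=0x280000088 (r,kernel):
  L0: frame=0x12 idx=10 entry=0x16087 [P=1 RW=1 US=1 PS=1]
  → PA=0x16088 (huge @L0)  (1 entries read)
#1 VA=0x814150FA (r,kernel):
  L0: frame=0x12 idx=2 entry=0x19007 [P=1 RW=1 US=1 PS=0]
  L1: frame=0x19 idx=10 entry=0x1A007 [P=1 RW=1 US=1 PS=0]
  L2: frame=0x1A idx=21 entry=0x1E007 [P=1 RW=1 US=1 PS=0]
  → PA=0x1E0FA  (3 entries read)

Entries read for #1: 3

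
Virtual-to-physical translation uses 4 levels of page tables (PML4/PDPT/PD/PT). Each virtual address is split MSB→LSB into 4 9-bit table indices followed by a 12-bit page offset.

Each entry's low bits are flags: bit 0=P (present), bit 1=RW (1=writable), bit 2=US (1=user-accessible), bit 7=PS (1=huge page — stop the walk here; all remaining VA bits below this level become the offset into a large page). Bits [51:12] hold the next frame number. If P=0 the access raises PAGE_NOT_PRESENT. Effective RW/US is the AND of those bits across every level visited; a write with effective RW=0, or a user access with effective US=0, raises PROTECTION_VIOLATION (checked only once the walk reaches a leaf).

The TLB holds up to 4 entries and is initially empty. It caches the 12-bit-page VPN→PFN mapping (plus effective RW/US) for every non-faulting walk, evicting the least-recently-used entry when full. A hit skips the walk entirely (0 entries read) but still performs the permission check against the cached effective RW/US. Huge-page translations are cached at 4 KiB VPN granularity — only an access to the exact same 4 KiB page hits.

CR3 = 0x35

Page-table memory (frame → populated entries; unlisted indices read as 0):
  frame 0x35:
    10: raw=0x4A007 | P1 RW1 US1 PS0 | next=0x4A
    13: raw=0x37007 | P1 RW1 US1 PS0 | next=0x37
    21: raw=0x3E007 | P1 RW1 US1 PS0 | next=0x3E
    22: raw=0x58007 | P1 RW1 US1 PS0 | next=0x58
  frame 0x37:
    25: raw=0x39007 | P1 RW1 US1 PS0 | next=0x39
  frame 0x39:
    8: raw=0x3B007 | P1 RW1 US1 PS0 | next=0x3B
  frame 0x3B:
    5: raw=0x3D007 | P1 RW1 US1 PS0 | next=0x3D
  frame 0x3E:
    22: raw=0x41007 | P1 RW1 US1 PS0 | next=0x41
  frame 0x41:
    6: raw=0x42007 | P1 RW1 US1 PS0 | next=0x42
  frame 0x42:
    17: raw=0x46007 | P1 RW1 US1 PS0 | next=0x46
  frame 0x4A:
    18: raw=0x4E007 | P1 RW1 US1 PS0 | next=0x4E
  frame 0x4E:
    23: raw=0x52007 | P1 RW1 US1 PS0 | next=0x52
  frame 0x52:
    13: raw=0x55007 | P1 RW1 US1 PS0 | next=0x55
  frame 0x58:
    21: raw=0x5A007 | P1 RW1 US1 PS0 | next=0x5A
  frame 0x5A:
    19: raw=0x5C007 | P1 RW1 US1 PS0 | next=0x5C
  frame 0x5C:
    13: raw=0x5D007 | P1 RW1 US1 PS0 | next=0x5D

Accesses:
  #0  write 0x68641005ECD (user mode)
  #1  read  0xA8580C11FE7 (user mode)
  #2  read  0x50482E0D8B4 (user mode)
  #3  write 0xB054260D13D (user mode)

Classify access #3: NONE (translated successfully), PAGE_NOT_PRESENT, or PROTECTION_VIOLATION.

Per-access translation:
#0 VA=0x68641005ECD (w,user):
  L0: frame=0x35 idx=13 entry=0x37007 [P=1 RW=1 US=1 PS=0]
  L1: frame=0x37 idx=25 entry=0x39007 [P=1 RW=1 US=1 PS=0]
  L2: frame=0x39 idx=8 entry=0x3B007 [P=1 RW=1 US=1 PS=0]
  L3: frame=0x3B idx=5 entry=0x3D007 [P=1 RW=1 US=1 PS=0]
  ✓ 0x3DECD  — 4 lookups
#1 VA=0xA8580C11FE7 (r,user):
  L0: frame=0x35 idx=21 entry=0x3E007 [P=1 RW=1 US=1 PS=0]
  L1: frame=0x3E idx=22 entry=0x41007 [P=1 RW=1 US=1 PS=0]
  L2: frame=0x41 idx=6 entry=0x42007 [P=1 RW=1 US=1 PS=0]
  L3: frame=0x42 idx=17 entry=0x46007 [P=1 RW=1 US=1 PS=0]
  ✓ 0x46FE7  — 4 lookups
#2 VA=0x50482E0D8B4 (r,user):
  L0: frame=0x35 idx=10 entry=0x4A007 [P=1 RW=1 US=1 PS=0]
  L1: frame=0x4A idx=18 entry=0x4E007 [P=1 RW=1 US=1 PS=0]
  L2: frame=0x4E idx=23 entry=0x52007 [P=1 RW=1 US=1 PS=0]
  L3: frame=0x52 idx=13 entry=0x55007 [P=1 RW=1 US=1 PS=0]
  ✓ 0x558B4  — 4 lookups
#3 VA=0xB054260D13D (w,user):
  L0: frame=0x35 idx=22 entry=0x58007 [P=1 RW=1 US=1 PS=0]
  L1: frame=0x58 idx=21 entry=0x5A007 [P=1 RW=1 US=1 PS=0]
  L2: frame=0x5A idx=19 entry=0x5C007 [P=1 RW=1 US=1 PS=0]
  L3: frame=0x5C idx=13 entry=0x5D007 [P=1 RW=1 US=1 PS=0]
  ✓ 0x5D13D  — 4 lookups

Access #3 fault: NONE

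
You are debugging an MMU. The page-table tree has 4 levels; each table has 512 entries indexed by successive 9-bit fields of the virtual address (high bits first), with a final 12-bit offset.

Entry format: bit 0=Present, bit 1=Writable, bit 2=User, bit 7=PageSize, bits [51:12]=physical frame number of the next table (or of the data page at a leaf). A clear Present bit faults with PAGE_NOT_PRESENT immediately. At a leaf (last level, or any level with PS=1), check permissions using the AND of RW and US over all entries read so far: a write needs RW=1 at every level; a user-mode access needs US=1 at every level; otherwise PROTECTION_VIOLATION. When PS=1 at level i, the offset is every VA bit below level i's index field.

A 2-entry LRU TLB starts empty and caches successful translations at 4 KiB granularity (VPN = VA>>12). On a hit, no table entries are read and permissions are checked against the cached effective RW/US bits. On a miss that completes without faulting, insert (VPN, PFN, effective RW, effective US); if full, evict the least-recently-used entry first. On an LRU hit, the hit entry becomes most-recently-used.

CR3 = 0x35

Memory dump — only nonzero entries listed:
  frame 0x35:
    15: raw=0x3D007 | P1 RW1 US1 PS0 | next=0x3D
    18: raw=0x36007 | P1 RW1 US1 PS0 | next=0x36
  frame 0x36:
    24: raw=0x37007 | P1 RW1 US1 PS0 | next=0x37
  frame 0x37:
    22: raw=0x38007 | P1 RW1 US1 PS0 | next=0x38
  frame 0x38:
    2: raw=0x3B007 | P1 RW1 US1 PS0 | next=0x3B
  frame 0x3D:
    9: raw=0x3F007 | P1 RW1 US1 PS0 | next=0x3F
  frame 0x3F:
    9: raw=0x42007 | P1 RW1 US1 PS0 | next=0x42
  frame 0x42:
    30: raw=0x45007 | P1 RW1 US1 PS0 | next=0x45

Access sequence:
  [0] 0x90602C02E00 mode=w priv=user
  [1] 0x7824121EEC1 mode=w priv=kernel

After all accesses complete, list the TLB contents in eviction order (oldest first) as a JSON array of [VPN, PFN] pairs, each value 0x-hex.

Per-access translation:
#0 VA=0x90602C02E00 (w,user):
  L0: frame=0x35 idx=18 entry=0x36007 [P=1 RW=1 US=1 PS=0]
  L1: frame=0x36 idx=24 entry=0x37007 [P=1 RW=1 US=1 PS=0]
  L2: frame=0x37 idx=22 entry=0x38007 [P=1 RW=1 US=1 PS=0]
  L3: frame=0x38 idx=2 entry=0x3B007 [P=1 RW=1 US=1 PS=0]
  ✓ 0x3BE00  — 4 lookups
#1 VA=0x7824121EEC1 (w,kernel):
  L0: frame=0x35 idx=15 entry=0x3D007 [P=1 RW=1 US=1 PS=0]
  L1: frame=0x3D idx=9 entry=0x3F007 [P=1 RW=1 US=1 PS=0]
  L2: frame=0x3F idx=9 entry=0x42007 [P=1 RW=1 US=1 PS=0]
  L3: frame=0x42 idx=30 entry=0x45007 [P=1 RW=1 US=1 PS=0]
  ✓ 0x45EC1  — 4 lookups

TLB: [["0x90602C02", "0x3B"], ["0x7824121E", "0x45"]]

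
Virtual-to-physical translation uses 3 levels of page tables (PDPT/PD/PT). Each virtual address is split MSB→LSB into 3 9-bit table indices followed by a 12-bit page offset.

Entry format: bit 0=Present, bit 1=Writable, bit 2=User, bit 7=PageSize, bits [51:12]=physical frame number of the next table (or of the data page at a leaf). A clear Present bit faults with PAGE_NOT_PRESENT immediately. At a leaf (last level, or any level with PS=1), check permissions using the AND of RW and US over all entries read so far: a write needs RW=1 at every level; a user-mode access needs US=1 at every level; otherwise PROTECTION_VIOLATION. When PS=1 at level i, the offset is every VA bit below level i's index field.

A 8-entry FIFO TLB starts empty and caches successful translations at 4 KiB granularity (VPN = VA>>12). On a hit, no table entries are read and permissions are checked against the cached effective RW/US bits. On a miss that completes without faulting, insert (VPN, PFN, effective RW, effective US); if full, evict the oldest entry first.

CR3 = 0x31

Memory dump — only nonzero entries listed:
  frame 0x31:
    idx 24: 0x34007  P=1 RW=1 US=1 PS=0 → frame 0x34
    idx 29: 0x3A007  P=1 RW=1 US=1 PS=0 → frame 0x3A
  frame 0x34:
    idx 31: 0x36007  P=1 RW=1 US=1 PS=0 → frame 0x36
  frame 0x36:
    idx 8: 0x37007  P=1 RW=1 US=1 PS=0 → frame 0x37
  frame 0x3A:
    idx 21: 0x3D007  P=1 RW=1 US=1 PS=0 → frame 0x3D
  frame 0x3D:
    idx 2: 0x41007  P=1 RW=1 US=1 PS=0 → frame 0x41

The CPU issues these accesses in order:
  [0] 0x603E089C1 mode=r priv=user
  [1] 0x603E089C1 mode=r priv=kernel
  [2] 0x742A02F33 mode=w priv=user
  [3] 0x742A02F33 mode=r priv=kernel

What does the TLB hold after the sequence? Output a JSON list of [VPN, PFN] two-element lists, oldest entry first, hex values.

Per-access translation:
#0 VA=0x603E089C1 (r,user):
  L0 @0x31[24] → 0x34007  P=1,RW=1,US=1,PS=0
  L1 @0x34[31] → 0x36007  P=1,RW=1,US=1,PS=0
  L2 @0x36[8] → 0x37007  P=1,RW=1,US=1,PS=0
  → PA=0x379C1  (3 entries read)
#1 VA=0x603E089C1 (r,kernel):
  TLB hit vpn=0x603E08 → PA=0x379C1
#2 VA=0x742A02F33 (w,user):
  L0 @0x31[29] → 0x3A007  P=1,RW=1,US=1,PS=0
  L1 @0x3A[21] → 0x3D007  P=1,RW=1,US=1,PS=0
  L2 @0x3D[2] → 0x41007  P=1,RW=1,US=1,PS=0
  → PA=0x41F33  (3 entries read)
#3 VA=0x742A02F33 (r,kernel):
  TLB hit vpn=0x742A02 → PA=0x41F33

TLB: [["0x603E08", "0x37"], ["0x742A02", "0x41"]]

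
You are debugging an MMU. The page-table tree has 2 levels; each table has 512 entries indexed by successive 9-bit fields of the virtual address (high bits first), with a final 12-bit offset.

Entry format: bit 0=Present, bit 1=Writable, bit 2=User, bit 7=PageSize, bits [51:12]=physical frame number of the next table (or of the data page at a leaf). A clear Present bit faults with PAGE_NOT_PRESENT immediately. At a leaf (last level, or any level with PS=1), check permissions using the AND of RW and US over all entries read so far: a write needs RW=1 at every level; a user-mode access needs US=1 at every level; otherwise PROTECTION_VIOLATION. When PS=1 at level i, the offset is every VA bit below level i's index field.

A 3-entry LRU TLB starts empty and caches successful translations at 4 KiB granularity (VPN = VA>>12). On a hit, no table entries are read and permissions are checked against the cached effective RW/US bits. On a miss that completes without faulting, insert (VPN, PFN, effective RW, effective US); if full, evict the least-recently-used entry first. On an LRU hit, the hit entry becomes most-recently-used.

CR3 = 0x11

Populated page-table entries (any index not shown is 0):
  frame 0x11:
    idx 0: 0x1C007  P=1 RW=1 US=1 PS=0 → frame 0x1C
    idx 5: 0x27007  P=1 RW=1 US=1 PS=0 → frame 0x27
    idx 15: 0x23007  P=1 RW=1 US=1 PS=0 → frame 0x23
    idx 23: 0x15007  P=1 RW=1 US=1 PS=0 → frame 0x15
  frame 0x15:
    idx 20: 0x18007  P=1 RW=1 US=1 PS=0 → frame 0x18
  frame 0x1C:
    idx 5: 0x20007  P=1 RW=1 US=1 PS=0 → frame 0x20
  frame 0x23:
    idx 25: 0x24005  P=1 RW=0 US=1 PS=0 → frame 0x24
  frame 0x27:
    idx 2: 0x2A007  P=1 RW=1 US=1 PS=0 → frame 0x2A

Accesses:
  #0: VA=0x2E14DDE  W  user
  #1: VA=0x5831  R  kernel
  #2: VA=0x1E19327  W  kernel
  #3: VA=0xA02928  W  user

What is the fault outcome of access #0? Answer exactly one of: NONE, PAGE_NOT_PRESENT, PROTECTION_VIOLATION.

Trace:
#0 VA=0x2E14DDE (w,user):
  L0: frame=0x11 idx=23 entry=0x15007 [P=1 RW=1 US=1 PS=0]
  L1: frame=0x15 idx=20 entry=0x18007 [P=1 RW=1 US=1 PS=0]
  ✓ 0x18DDE  — 2 lookups
#1 VA=0x5831 (r,kernel):
  L0: frame=0x11 idx=0 entry=0x1C007 [P=1 RW=1 US=1 PS=0]
  L1: frame=0x1C idx=5 entry=0x20007 [P=1 RW=1 US=1 PS=0]
  ✓ 0x20831  — 2 lookups
#2 VA=0x1E19327 (w,kernel):
  L0: frame=0x11 idx=15 entry=0x23007 [P=1 RW=1 US=1 PS=0]
  L1: frame=0x23 idx=25 entry=0x24005 [P=1 RW=0 US=1 PS=0]
  → PROTECTION_VIOLATION  (2 entries read)
#3 VA=0xA02928 (w,user):
  L0: frame=0x11 idx=5 entry=0x27007 [P=1 RW=1 US=1 PS=0]
  L1: frame=0x27 idx=2 entry=0x2A007 [P=1 RW=1 US=1 PS=0]
  ✓ 0x2A928  — 2 lookups

Access #0 fault: NONE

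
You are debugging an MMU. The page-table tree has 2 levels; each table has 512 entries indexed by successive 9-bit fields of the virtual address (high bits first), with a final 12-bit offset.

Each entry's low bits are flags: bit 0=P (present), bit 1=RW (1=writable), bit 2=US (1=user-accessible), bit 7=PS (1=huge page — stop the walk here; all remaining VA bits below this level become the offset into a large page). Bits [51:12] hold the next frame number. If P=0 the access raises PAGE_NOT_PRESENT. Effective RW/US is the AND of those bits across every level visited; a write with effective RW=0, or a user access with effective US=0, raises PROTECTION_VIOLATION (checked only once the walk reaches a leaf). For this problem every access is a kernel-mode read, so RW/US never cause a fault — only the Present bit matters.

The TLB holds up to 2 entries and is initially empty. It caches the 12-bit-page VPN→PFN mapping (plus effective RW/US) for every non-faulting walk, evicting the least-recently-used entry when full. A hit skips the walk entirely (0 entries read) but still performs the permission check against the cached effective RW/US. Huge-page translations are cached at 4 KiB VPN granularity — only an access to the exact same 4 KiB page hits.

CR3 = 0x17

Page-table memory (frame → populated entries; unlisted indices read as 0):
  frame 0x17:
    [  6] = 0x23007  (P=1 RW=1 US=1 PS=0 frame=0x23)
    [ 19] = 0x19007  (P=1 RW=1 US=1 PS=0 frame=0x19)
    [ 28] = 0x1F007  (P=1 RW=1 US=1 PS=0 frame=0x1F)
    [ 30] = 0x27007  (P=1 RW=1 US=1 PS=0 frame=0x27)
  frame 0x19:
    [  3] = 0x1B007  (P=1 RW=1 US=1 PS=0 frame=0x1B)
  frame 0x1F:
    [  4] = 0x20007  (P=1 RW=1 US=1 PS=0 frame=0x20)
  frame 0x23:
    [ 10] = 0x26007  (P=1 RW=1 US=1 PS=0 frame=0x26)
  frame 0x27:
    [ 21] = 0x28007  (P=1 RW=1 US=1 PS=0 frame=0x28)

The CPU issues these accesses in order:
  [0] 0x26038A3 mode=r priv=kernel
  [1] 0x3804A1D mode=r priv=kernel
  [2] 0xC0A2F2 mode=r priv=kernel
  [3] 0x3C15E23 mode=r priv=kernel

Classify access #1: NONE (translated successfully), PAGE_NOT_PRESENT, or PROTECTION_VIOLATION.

Trace:
#0 VA=0x26038A3 (r,kernel):
  L0: frame=0x17 idx=19 entry=0x19007 [P=1 RW=1 US=1 PS=0]
  L1: frame=0x19 idx=3 entry=0x1B007 [P=1 RW=1 US=1 PS=0]
  → PA=0x1B8A3  (2 entries read)
#1 VA=0x3804A1D (r,kernel):
  L0: frame=0x17 idx=28 entry=0x1F007 [P=1 RW=1 US=1 PS=0]
  L1: frame=0x1F idx=4 entry=0x20007 [P=1 RW=1 US=1 PS=0]
  → PA=0x20A1D  (2 entries read)
#2 VA=0xC0A2F2 (r,kernel):
  L0: frame=0x17 idx=6 entry=0x23007 [P=1 RW=1 US=1 PS=0]
  L1: frame=0x23 idx=10 entry=0x26007 [P=1 RW=1 US=1 PS=0]
  → PA=0x262F2  (2 entries read)
#3 VA=0x3C15E23 (r,kernel):
  L0: frame=0x17 idx=30 entry=0x27007 [P=1 RW=1 US=1 PS=0]
  L1: frame=0x27 idx=21 entry=0x28007 [P=1 RW=1 US=1 PS=0]
  → PA=0x28E23  (2 entries read)

Access #1 fault: NONE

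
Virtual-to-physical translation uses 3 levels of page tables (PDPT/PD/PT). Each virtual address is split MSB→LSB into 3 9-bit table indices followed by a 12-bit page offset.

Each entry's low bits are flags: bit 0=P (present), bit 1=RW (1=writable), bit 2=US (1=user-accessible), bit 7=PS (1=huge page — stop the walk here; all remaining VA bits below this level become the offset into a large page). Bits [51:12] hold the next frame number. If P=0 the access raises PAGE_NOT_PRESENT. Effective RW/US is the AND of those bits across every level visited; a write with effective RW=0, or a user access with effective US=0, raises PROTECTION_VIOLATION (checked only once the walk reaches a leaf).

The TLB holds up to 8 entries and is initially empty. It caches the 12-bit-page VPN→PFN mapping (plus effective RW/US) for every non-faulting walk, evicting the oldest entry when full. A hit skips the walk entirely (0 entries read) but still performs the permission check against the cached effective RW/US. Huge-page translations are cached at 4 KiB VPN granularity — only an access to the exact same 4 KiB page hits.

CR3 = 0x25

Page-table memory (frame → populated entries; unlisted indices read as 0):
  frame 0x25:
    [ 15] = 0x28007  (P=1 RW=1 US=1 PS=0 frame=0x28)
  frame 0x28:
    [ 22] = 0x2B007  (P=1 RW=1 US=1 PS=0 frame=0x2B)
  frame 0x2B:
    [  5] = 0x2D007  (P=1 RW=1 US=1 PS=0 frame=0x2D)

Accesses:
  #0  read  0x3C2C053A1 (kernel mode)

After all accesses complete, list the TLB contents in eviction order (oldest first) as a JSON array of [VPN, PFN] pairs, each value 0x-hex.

Trace:
#0 VA=0x3C2C053A1 (r,kernel):
  L0: frame=0x25 idx=15 entry=0x28007 [P=1 RW=1 US=1 PS=0]
  L1: frame=0x28 idx=22 entry=0x2B007 [P=1 RW=1 US=1 PS=0]
  L2: frame=0x2B idx=5 entry=0x2D007 [P=1 RW=1 US=1 PS=0]
  ✓ 0x2D3A1  — 3 lookups

TLB: [["0x3C2C05", "0x2D"]]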